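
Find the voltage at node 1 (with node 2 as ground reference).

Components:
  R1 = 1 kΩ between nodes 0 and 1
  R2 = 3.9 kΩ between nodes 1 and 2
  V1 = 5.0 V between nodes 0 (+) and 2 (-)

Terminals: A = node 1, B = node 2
Nodal analysis, taking node 2 as the 0 V reference.
Source V1 fixes V_0 = 5 V.
KCL at each unknown node (sum of currents leaving = 0; resistances in Ω):
  Node 1: (V_1 - 5)/1000 + (V_1 - 0)/3900 = 0
Collecting terms: 0.001256 × V_1 = 0.005  =>  V_1 = 3.98 V
The requested potential is V_1 = 3.98 V.

Final answer: V_1 = 3.98 V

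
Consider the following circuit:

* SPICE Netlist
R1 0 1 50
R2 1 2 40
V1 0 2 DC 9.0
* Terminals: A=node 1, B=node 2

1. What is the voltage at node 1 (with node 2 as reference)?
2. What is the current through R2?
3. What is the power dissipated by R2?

Nodal analysis, taking node 2 as the 0 V reference.
Source V1 fixes V_0 = 9 V.
KCL at each unknown node (sum of currents leaving = 0; resistances in Ω):
  Node 1: (V_1 - 9)/50 + (V_1 - 0)/40 = 0
Collecting terms: 0.045 × V_1 = 0.18  =>  V_1 = 4 V
Part 1:
  Read off the nodal solution: V_1 = 4 V
Part 2:
  I_R2 = (V_1 - V_2)/R2 = (4 - 0)/40 = 0.1 A
  Magnitude: I_R2 = 0.1 A
Part 3:
  I_R2 = (V_1 - V_2)/R2 = (4 - 0)/40 = 0.1 A
  P_R2 = I_R2² × R2 = (0.1)² × 40 = 0.4 W

Final answers:
1. V_1 = 4 V
2. I_R2 = 0.1 A
3. P_R2 = 0.4 W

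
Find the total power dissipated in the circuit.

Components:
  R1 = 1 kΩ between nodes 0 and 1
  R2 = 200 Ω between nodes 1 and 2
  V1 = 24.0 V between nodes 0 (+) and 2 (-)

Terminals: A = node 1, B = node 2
Nodal analysis, taking node 2 as the 0 V reference.
Source V1 fixes V_0 = 24 V.
KCL at each unknown node (sum of currents leaving = 0; resistances in Ω):
  Node 1: (V_1 - 24)/1000 + (V_1 - 0)/200 = 0
Collecting terms: 0.006 × V_1 = 0.024  =>  V_1 = 4 V
Power in each resistor, P = (ΔV)²/R:
  P_R1 = (24 - 4)²/1000 = 0.4 W
  P_R2 = (4 - 0)²/200 = 0.08 W
P_total = P_R1 + P_R2 = 0.48 W

Final answer: 0.48 W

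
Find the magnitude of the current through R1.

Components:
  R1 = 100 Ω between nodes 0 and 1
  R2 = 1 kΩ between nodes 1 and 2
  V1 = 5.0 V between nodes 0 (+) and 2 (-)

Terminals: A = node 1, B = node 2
Nodal analysis, taking node 2 as the 0 V reference.
Source V1 fixes V_0 = 5 V.
KCL at each unknown node (sum of currents leaving = 0; resistances in Ω):
  Node 1: (V_1 - 5)/100 + (V_1 - 0)/1000 = 0
Collecting terms: 0.011 × V_1 = 0.05  =>  V_1 = 4.545 V
I_R1 = (V_0 - V_1)/R1 = (5 - 4.545)/100 = 0.004545 A
|I_R1| = 0.004545 A

Final answer: |I_R1| = 0.004545 A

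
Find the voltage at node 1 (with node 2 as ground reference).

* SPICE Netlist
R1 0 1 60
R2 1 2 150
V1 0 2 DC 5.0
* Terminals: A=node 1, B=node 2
Nodal analysis, taking node 2 as the 0 V reference.
Source V1 fixes V_0 = 5 V.
KCL at each unknown node (sum of currents leaving = 0; resistances in Ω):
  Node 1: (V_1 - 5)/60 + (V_1 - 0)/150 = 0
Collecting terms: 0.02333 × V_1 = 0.08333  =>  V_1 = 3.571 V
The requested potential is V_1 = 3.571 V.

Final answer: V_1 = 3.571 V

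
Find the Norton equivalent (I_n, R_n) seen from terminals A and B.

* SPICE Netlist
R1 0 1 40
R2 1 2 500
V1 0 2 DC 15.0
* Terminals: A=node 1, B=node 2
Find the Thévenin equivalent first; then I_n = V_th/R_th and R_n = R_th.
Step 1 — V_th is the open-circuit voltage V_A - V_B (nothing connected across the terminals).
Nodal analysis, taking node 2 as the 0 V reference.
Source V1 fixes V_0 = 15 V.
KCL at each unknown node (sum of currents leaving = 0; resistances in Ω):
  Node 1: (V_1 - 15)/40 + (V_1 - 0)/500 = 0
Collecting terms: 0.027 × V_1 = 0.375  =>  V_1 = 13.89 V
V_th = V_1 - V_2 = 13.89 - 0 = 13.89 V
Step 2 — R_th: zero the source — replace V1 by a short circuit (node 2 merges into node 0) — and find the resistance seen between A (node 1) and B (node 0).
Reduce the network between node 1 (A) and node 0 (B) by series/parallel combination:
  Rp1 = R1 ‖ R2 (parallel, both between nodes 0 and 1) = 1/(1/40 + 1/500) = 37.04 Ω
R_th = 37.04 Ω
I_n = V_th/R_th = 13.89/37.04 = 0.375 A, and R_n = R_th = 37.04 Ω

Final answer: I_n = 0.375 A, R_n = 37.04 Ω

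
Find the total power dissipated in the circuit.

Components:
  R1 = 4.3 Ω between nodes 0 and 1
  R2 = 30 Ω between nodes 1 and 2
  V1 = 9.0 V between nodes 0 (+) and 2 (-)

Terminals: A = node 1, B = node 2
Nodal analysis, taking node 2 as the 0 V reference.
Source V1 fixes V_0 = 9 V.
KCL at each unknown node (sum of currents leaving = 0; resistances in Ω):
  Node 1: (V_1 - 9)/4.3 + (V_1 - 0)/30 = 0
Collecting terms: 0.2659 × V_1 = 2.093  =>  V_1 = 7.872 V
Power in each resistor, P = (ΔV)²/R:
  P_R1 = (9 - 7.872)²/4.3 = 0.2961 W
  P_R2 = (7.872 - 0)²/30 = 2.065 W
P_total = P_R1 + P_R2 = 2.362 W

Final answer: 2.362 W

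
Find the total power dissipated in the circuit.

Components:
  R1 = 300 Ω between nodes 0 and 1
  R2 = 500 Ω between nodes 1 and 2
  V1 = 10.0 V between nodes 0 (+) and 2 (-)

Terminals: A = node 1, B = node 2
Nodal analysis, taking node 2 as the 0 V reference.
Source V1 fixes V_0 = 10 V.
KCL at each unknown node (sum of currents leaving = 0; resistances in Ω):
  Node 1: (V_1 - 10)/300 + (V_1 - 0)/500 = 0
Collecting terms: 0.005333 × V_1 = 0.03333  =>  V_1 = 6.25 V
Power in each resistor, P = (ΔV)²/R:
  P_R1 = (10 - 6.25)²/300 = 0.04688 W
  P_R2 = (6.25 - 0)²/500 = 0.07812 W
P_total = P_R1 + P_R2 = 0.125 W

Final answer: 0.125 W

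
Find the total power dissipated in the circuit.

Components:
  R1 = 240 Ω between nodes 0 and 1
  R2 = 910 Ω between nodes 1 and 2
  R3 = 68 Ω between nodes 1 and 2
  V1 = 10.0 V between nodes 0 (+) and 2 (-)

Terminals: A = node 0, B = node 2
Nodal analysis, taking node 2 as the 0 V reference.
Source V1 fixes V_0 = 10 V.
KCL at each unknown node (sum of currents leaving = 0; resistances in Ω):
  Node 1: (V_1 - 10)/240 + (V_1 - 0)/910 + (V_1 - 0)/68 = 0
Collecting terms: 0.01997 × V_1 = 0.04167  =>  V_1 = 2.086 V
Power in each resistor, P = (ΔV)²/R:
  P_R1 = (10 - 2.086)²/240 = 0.2609 W
  P_R2 = (2.086 - 0)²/910 = 0.004783 W
  P_R3 = (2.086 - 0)²/68 = 0.06401 W
P_total = P_R1 + P_R2 + P_R3 = 0.3297 W

Final answer: 0.3297 W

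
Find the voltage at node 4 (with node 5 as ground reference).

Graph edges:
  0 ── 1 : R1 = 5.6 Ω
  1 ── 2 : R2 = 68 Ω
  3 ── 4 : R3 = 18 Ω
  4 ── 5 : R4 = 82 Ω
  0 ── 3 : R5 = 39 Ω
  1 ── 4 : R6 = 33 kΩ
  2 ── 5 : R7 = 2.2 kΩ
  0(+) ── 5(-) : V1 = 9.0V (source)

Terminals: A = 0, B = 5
Nodal analysis, taking node 5 as the 0 V reference.
Source V1 fixes V_0 = 9 V.
KCL at each unknown node (sum of currents leaving = 0; resistances in Ω):
  Node 1: (V_1 - 9)/5.6 + (V_1 - V_2)/68 + (V_1 - V_4)/33000 = 0
  Node 2: (V_2 - V_1)/68 + (V_2 - 0)/2200 = 0
  Node 3: (V_3 - V_4)/18 + (V_3 - 9)/39 = 0
  Node 4: (V_4 - V_3)/18 + (V_4 - 0)/82 + (V_4 - V_1)/33000 = 0
Collecting terms (coefficients in siemens):
  0.1933·V_1 - 0.01471·V_2 - 0.0000303·V_4 = 1.607
  0.01516·V_2 - 0.01471·V_1 = 0
  0.0812·V_3 - 0.05556·V_4 = 0.2308
  0.06778·V_4 - 0.0000303·V_1 - 0.05556·V_3 = 0
Solving these 4 simultaneous equations (Gaussian elimination) gives:
  V_1 = 8.977 V, V_2 = 8.708 V, V_3 = 6.477 V, V_4 = 5.313 V
The requested potential is V_4 = 5.313 V.

Final answer: V_4 = 5.313 V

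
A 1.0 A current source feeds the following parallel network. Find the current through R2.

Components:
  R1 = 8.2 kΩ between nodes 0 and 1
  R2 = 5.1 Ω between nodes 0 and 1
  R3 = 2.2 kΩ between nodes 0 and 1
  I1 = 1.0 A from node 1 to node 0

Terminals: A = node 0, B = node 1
All resistors sit directly between nodes 0 and 1, so they are in parallel and share one voltage V; the full source current 1 A splits among them.
1/R_par = 1/8200 + 1/5.1 + 1/2200 = 0.1967 S  =>  R_par = 5.085 Ω
V = I × R_par = 1 × 5.085 = 5.085 V
I_R2 = V/R2 = 5.085/5.1 = 0.9971 A

Final answer: 0.9971 A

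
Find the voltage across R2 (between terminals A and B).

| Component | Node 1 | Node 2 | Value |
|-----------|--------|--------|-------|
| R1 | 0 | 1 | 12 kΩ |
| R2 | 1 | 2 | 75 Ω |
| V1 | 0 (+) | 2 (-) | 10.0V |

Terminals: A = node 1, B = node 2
R1 and R2 are in series across V1 (node 0 → node 1 → node 2), and the output A–B is taken across R2, so this is a voltage divider.
Series current: I = V1/(R1 + R2) = 10/(12000 + 75) = 10/12080 = 0.0008282 A
V_R2 = I × R2 = V1 × R2/(R1 + R2) = 10 × 75/12080 = 0.06211 V

Final answer: 0.06211 V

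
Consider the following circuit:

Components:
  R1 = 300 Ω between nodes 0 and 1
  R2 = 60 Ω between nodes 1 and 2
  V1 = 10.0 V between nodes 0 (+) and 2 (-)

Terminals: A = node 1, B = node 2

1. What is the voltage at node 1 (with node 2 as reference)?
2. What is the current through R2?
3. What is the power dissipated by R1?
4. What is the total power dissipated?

Nodal analysis, taking node 2 as the 0 V reference.
Source V1 fixes V_0 = 10 V.
KCL at each unknown node (sum of currents leaving = 0; resistances in Ω):
  Node 1: (V_1 - 10)/300 + (V_1 - 0)/60 = 0
Collecting terms: 0.02 × V_1 = 0.03333  =>  V_1 = 1.667 V
Part 1:
  Read off the nodal solution: V_1 = 1.667 V
Part 2:
  I_R2 = (V_1 - V_2)/R2 = (1.667 - 0)/60 = 0.02778 A
  Magnitude: I_R2 = 0.02778 A
Part 3:
  I_R1 = (V_0 - V_1)/R1 = (10 - 1.667)/300 = 0.02778 A
  P_R1 = I_R1² × R1 = (0.02778)² × 300 = 0.2315 W
Part 4:
  Power in each resistor, P = (ΔV)²/R:
    P_R1 = (10 - 1.667)²/300 = 0.2315 W
    P_R2 = (1.667 - 0)²/60 = 0.0463 W
  P_total = P_R1 + P_R2 = 0.2778 W

Final answers:
1. V_1 = 1.667 V
2. I_R2 = 0.02778 A
3. P_R1 = 0.2315 W
4. P_total = 0.2778 W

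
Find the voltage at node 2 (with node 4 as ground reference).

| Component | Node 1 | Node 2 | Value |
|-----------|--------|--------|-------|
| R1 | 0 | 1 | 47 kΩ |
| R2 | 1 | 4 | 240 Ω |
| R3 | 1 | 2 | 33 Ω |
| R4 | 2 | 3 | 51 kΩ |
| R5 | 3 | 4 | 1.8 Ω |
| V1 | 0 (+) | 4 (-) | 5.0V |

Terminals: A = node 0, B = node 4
Nodal analysis, taking node 4 as the 0 V reference.
Source V1 fixes V_0 = 5 V.
KCL at each unknown node (sum of currents leaving = 0; resistances in Ω):
  Node 1: (V_1 - 5)/47000 + (V_1 - 0)/240 + (V_1 - V_2)/33 = 0
  Node 2: (V_2 - V_1)/33 + (V_2 - V_3)/51000 = 0
  Node 3: (V_3 - V_2)/51000 + (V_3 - 0)/1.8 = 0
Collecting terms (coefficients in siemens):
  0.03449·V_1 - 0.0303·V_2 = 0.0001064
  0.03032·V_2 - 0.0303·V_1 - 0.00001961·V_3 = 0
  0.5556·V_3 - 0.00001961·V_2 = 0
Solving these 3 simultaneous equations (Gaussian elimination) gives:
  V_1 = 0.02528 V, V_2 = 0.02527 V, V_3 = 0.0000008918 V
The requested potential is V_2 = 0.02527 V.

Final answer: V_2 = 0.02527 V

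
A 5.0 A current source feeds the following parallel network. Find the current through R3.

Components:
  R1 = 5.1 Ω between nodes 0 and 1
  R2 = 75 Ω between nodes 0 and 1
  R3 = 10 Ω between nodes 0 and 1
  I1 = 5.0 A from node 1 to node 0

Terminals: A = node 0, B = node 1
All resistors sit directly between nodes 0 and 1, so they are in parallel and share one voltage V; the full source current 5 A splits among them.
1/R_par = 1/5.1 + 1/75 + 1/10 = 0.3094 S  =>  R_par = 3.232 Ω
V = I × R_par = 5 × 3.232 = 16.16 V
I_R3 = V/R3 = 16.16/10 = 1.616 A

Final answer: 1.616 A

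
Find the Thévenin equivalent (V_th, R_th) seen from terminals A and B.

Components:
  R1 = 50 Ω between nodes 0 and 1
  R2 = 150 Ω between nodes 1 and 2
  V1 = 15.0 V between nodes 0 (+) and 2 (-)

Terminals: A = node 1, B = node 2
Step 1 — V_th is the open-circuit voltage V_A - V_B (nothing connected across the terminals).
Nodal analysis, taking node 2 as the 0 V reference.
Source V1 fixes V_0 = 15 V.
KCL at each unknown node (sum of currents leaving = 0; resistances in Ω):
  Node 1: (V_1 - 15)/50 + (V_1 - 0)/150 = 0
Collecting terms: 0.02667 × V_1 = 0.3  =>  V_1 = 11.25 V
V_th = V_1 - V_2 = 11.25 - 0 = 11.25 V
Step 2 — R_th: zero the source — replace V1 by a short circuit (node 2 merges into node 0) — and find the resistance seen between A (node 1) and B (node 0).
Reduce the network between node 1 (A) and node 0 (B) by series/parallel combination:
  Rp1 = R1 ‖ R2 (parallel, both between nodes 0 and 1) = 1/(1/50 + 1/150) = 37.5 Ω
R_th = 37.5 Ω

Final answer: V_th = 11.25 V, R_th = 37.5 Ω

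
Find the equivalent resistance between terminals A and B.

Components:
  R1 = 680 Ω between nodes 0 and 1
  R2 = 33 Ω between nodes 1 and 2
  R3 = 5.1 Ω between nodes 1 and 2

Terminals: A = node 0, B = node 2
Reduce the network between node 0 (A) and node 2 (B) by series/parallel combination:
  Rp1 = R2 ‖ R3 (parallel, both between nodes 1 and 2) = 1/(1/33 + 1/5.1) = 4.417 Ω
  Rs1 = R1 + Rp1 (series, joined only at node 1) = 680 + 4.417 = 684.4 Ω
R_eq = 684.4 Ω

Final answer: 684.4 Ω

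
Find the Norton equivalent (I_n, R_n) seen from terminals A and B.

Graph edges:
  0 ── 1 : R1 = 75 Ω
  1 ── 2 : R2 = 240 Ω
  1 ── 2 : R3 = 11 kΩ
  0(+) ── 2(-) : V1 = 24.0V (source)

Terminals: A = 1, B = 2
Find the Thévenin equivalent first; then I_n = V_th/R_th and R_n = R_th.
Step 1 — V_th is the open-circuit voltage V_A - V_B (nothing connected across the terminals).
Nodal analysis, taking node 2 as the 0 V reference.
Source V1 fixes V_0 = 24 V.
KCL at each unknown node (sum of currents leaving = 0; resistances in Ω):
  Node 1: (V_1 - 24)/75 + (V_1 - 0)/240 + (V_1 - 0)/11000 = 0
Collecting terms: 0.01759 × V_1 = 0.32  =>  V_1 = 18.19 V
V_th = V_1 - V_2 = 18.19 - 0 = 18.19 V
Step 2 — R_th: zero the source — replace V1 by a short circuit (node 2 merges into node 0) — and find the resistance seen between A (node 1) and B (node 0).
Reduce the network between node 1 (A) and node 0 (B) by series/parallel combination:
  Rp1 = R1 ‖ R2 ‖ R3 (parallel, all between nodes 0 and 1) = 1/(1/75 + 1/240 + 1/11000) = 56.85 Ω
R_th = 56.85 Ω
I_n = V_th/R_th = 18.19/56.85 = 0.32 A, and R_n = R_th = 56.85 Ω

Final answer: I_n = 0.32 A, R_n = 56.85 Ω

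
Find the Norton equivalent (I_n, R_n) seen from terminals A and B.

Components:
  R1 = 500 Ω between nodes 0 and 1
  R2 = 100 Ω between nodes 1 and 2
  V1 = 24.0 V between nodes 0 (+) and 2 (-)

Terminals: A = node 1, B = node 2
Find the Thévenin equivalent first; then I_n = V_th/R_th and R_n = R_th.
Step 1 — V_th is the open-circuit voltage V_A - V_B (nothing connected across the terminals).
Nodal analysis, taking node 2 as the 0 V reference.
Source V1 fixes V_0 = 24 V.
KCL at each unknown node (sum of currents leaving = 0; resistances in Ω):
  Node 1: (V_1 - 24)/500 + (V_1 - 0)/100 = 0
Collecting terms: 0.012 × V_1 = 0.048  =>  V_1 = 4 V
V_th = V_1 - V_2 = 4 - 0 = 4 V
Step 2 — R_th: zero the source — replace V1 by a short circuit (node 2 merges into node 0) — and find the resistance seen between A (node 1) and B (node 0).
Reduce the network between node 1 (A) and node 0 (B) by series/parallel combination:
  Rp1 = R1 ‖ R2 (parallel, both between nodes 0 and 1) = 1/(1/500 + 1/100) = 83.33 Ω
R_th = 83.33 Ω
I_n = V_th/R_th = 4/83.33 = 0.048 A, and R_n = R_th = 83.33 Ω

Final answer: I_n = 0.048 A, R_n = 83.33 Ω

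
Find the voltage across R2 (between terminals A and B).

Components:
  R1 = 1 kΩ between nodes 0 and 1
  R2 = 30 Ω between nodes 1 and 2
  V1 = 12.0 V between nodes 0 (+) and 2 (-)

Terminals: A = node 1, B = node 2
R1 and R2 are in series across V1 (node 0 → node 1 → node 2), and the output A–B is taken across R2, so this is a voltage divider.
Series current: I = V1/(R1 + R2) = 12/(1000 + 30) = 12/1030 = 0.01165 A
V_R2 = I × R2 = V1 × R2/(R1 + R2) = 12 × 30/1030 = 0.3495 V

Final answer: 0.3495 V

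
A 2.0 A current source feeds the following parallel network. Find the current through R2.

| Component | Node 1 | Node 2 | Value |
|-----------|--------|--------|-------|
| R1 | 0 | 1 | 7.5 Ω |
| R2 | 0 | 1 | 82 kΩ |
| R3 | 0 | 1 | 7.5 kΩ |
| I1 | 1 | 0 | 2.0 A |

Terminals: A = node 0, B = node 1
All resistors sit directly between nodes 0 and 1, so they are in parallel and share one voltage V; the full source current 2 A splits among them.
1/R_par = 1/7.5 + 1/82000 + 1/7500 = 0.1335 S  =>  R_par = 7.492 Ω
V = I × R_par = 2 × 7.492 = 14.98 V
I_R2 = V/R2 = 14.98/82000 = 0.0001827 A

Final answer: 0.0001827 A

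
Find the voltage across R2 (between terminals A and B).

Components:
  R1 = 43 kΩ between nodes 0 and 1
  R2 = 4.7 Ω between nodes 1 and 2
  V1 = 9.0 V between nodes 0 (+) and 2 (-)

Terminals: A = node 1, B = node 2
R1 and R2 are in series across V1 (node 0 → node 1 → node 2), and the output A–B is taken across R2, so this is a voltage divider.
Series current: I = V1/(R1 + R2) = 9/(43000 + 4.7) = 9/43000 = 0.0002093 A
V_R2 = I × R2 = V1 × R2/(R1 + R2) = 9 × 4.7/43000 = 0.0009836 V

Final answer: 0.0009836 V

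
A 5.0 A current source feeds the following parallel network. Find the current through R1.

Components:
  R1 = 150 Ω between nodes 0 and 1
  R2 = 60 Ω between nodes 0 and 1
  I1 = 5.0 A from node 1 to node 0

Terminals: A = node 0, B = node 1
All resistors sit directly between nodes 0 and 1, so they are in parallel and share one voltage V; the full source current 5 A splits among them.
1/R_par = 1/150 + 1/60 = 0.02333 S  =>  R_par = 42.86 Ω
V = I × R_par = 5 × 42.86 = 214.3 V
I_R1 = V/R1 = 214.3/150 = 1.429 A

Final answer: 1.429 A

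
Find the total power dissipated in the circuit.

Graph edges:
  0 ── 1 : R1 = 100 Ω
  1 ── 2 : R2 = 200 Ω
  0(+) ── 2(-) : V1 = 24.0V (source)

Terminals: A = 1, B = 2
Nodal analysis, taking node 2 as the 0 V reference.
Source V1 fixes V_0 = 24 V.
KCL at each unknown node (sum of currents leaving = 0; resistances in Ω):
  Node 1: (V_1 - 24)/100 + (V_1 - 0)/200 = 0
Collecting terms: 0.015 × V_1 = 0.24  =>  V_1 = 16 V
Power in each resistor, P = (ΔV)²/R:
  P_R1 = (24 - 16)²/100 = 0.64 W
  P_R2 = (16 - 0)²/200 = 1.28 W
P_total = P_R1 + P_R2 = 1.92 W

Final answer: 1.92 W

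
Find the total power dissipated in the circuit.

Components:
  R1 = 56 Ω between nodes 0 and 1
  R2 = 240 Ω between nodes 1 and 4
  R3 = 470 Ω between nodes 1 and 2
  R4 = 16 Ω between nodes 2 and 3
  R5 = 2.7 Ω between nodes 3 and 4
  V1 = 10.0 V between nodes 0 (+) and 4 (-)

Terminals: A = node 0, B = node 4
Nodal analysis, taking node 4 as the 0 V reference.
Source V1 fixes V_0 = 10 V.
KCL at each unknown node (sum of currents leaving = 0; resistances in Ω):
  Node 1: (V_1 - 10)/56 + (V_1 - 0)/240 + (V_1 - V_2)/470 = 0
  Node 2: (V_2 - V_1)/470 + (V_2 - V_3)/16 = 0
  Node 3: (V_3 - V_2)/16 + (V_3 - 0)/2.7 = 0
Collecting terms (coefficients in siemens):
  0.02415·V_1 - 0.002128·V_2 = 0.1786
  0.06463·V_2 - 0.002128·V_1 - 0.0625·V_3 = 0
  0.4329·V_3 - 0.0625·V_2 = 0
Solving these 3 simultaneous equations (Gaussian elimination) gives:
  V_1 = 7.419 V, V_2 = 0.2839 V, V_3 = 0.04099 V
Power in each resistor, P = (ΔV)²/R:
  P_R1 = (10 - 7.419)²/56 = 0.119 W
  P_R2 = (7.419 - 0)²/240 = 0.2293 W
  P_R3 = (7.419 - 0.2839)²/470 = 0.1083 W
  P_R4 = (0.2839 - 0.04099)²/16 = 0.003687 W
  P_R5 = (0.04099 - 0)²/2.7 = 0.0006222 W
P_total = P_R1 + P_R2 + P_R3 + P_R4 + P_R5 = 0.4609 W

Final answer: 0.4609 W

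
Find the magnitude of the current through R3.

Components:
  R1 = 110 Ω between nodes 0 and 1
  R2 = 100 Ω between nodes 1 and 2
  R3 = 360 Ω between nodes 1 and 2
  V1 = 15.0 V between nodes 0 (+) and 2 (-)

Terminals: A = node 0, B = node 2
Nodal analysis, taking node 2 as the 0 V reference.
Source V1 fixes V_0 = 15 V.
KCL at each unknown node (sum of currents leaving = 0; resistances in Ω):
  Node 1: (V_1 - 15)/110 + (V_1 - 0)/100 + (V_1 - 0)/360 = 0
Collecting terms: 0.02187 × V_1 = 0.1364  =>  V_1 = 6.236 V
I_R3 = (V_1 - V_2)/R3 = (6.236 - 0)/360 = 0.01732 A
|I_R3| = 0.01732 A

Final answer: |I_R3| = 0.01732 A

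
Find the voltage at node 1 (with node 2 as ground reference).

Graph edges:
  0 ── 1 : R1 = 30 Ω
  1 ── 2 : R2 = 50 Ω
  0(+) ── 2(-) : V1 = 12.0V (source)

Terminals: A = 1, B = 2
Nodal analysis, taking node 2 as the 0 V reference.
Source V1 fixes V_0 = 12 V.
KCL at each unknown node (sum of currents leaving = 0; resistances in Ω):
  Node 1: (V_1 - 12)/30 + (V_1 - 0)/50 = 0
Collecting terms: 0.05333 × V_1 = 0.4  =>  V_1 = 7.5 V
The requested potential is V_1 = 7.5 V.

Final answer: V_1 = 7.5 V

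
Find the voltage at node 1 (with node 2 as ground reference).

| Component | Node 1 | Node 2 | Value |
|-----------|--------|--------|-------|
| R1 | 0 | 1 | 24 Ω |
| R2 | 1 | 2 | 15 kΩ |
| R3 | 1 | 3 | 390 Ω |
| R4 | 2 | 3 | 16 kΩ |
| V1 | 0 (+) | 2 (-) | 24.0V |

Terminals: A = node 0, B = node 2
Nodal analysis, taking node 2 as the 0 V reference.
Source V1 fixes V_0 = 24 V.
KCL at each unknown node (sum of currents leaving = 0; resistances in Ω):
  Node 1: (V_1 - 24)/24 + (V_1 - 0)/15000 + (V_1 - V_3)/390 = 0
  Node 3: (V_3 - V_1)/390 + (V_3 - 0)/16000 = 0
Collecting terms (coefficients in siemens):
  0.0443·V_1 - 0.002564·V_3 = 1
  0.002627·V_3 - 0.002564·V_1 = 0
Determinant D = (0.0443)(0.002627) - (-0.002564)(-0.002564) = 0.0001098
V_1 = [(1)(0.002627) - (-0.002564)(0)]/D = 23.93 V
V_3 = [(0.0443)(0) - (1)(-0.002564)]/D = 23.36 V
The requested potential is V_1 = 23.93 V.

Final answer: V_1 = 23.93 V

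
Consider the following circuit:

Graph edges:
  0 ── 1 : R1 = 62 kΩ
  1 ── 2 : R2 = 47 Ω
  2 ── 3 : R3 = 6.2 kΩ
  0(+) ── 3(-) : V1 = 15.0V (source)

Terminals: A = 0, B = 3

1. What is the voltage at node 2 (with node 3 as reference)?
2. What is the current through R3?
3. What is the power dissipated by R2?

Nodal analysis, taking node 3 as the 0 V reference.
Source V1 fixes V_0 = 15 V.
KCL at each unknown node (sum of currents leaving = 0; resistances in Ω):
  Node 1: (V_1 - 15)/62000 + (V_1 - V_2)/47 = 0
  Node 2: (V_2 - V_1)/47 + (V_2 - 0)/6200 = 0
Collecting terms (coefficients in siemens):
  0.02129·V_1 - 0.02128·V_2 = 0.0002419
  0.02144·V_2 - 0.02128·V_1 = 0
Determinant D = (0.02129)(0.02144) - (-0.02128)(-0.02128) = 0.000003777
V_1 = [(0.0002419)(0.02144) - (-0.02128)(0)]/D = 1.373 V
V_2 = [(0.02129)(0) - (0.0002419)(-0.02128)]/D = 1.363 V
Part 1:
  Read off the nodal solution: V_2 = 1.363 V
Part 2:
  I_R3 = (V_2 - V_3)/R3 = (1.363 - 0)/6200 = 0.0002198 A
  Magnitude: I_R3 = 0.0002198 A
Part 3:
  I_R2 = (V_1 - V_2)/R2 = (1.373 - 1.363)/47 = 0.0002198 A
  P_R2 = I_R2² × R2 = (0.0002198)² × 47 = 0.00000227 W

Final answers:
1. V_2 = 1.363 V
2. I_R3 = 0.0002198 A
3. P_R2 = 2.27e-06 W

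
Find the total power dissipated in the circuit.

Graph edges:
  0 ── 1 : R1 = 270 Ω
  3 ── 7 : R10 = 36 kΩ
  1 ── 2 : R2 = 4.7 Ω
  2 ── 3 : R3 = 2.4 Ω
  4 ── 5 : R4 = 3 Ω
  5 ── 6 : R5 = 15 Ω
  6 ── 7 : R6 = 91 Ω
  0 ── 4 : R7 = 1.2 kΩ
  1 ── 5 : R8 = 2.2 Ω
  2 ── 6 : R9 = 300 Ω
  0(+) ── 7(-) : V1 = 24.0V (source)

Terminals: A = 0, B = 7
Nodal analysis, taking node 7 as the 0 V reference.
Source V1 fixes V_0 = 24 V.
KCL at each unknown node (sum of currents leaving = 0; resistances in Ω):
  Node 1: (V_1 - 24)/270 + (V_1 - V_2)/4.7 + (V_1 - V_5)/2.2 = 0
  Node 2: (V_2 - V_1)/4.7 + (V_2 - V_3)/2.4 + (V_2 - V_6)/300 = 0
  Node 3: (V_3 - V_2)/2.4 + (V_3 - 0)/36000 = 0
  Node 4: (V_4 - V_5)/3 + (V_4 - 24)/1200 = 0
  Node 5: (V_5 - V_4)/3 + (V_5 - V_6)/15 + (V_5 - V_1)/2.2 = 0
  Node 6: (V_6 - V_5)/15 + (V_6 - 0)/91 + (V_6 - V_2)/300 = 0
Collecting terms (coefficients in siemens):
  0.671·V_1 - 0.2128·V_2 - 0.4545·V_5 = 0.08889
  0.6328·V_2 - 0.2128·V_1 - 0.4167·V_3 - 0.003333·V_6 = 0
  0.4167·V_3 - 0.4167·V_2 = 0
  0.3342·V_4 - 0.3333·V_5 = 0.02
  0.8545·V_5 - 0.4545·V_1 - 0.3333·V_4 - 0.06667·V_6 = 0
  0.08099·V_6 - 0.003333·V_2 - 0.06667·V_5 = 0
Solving these 6 simultaneous equations (Gaussian elimination) gives:
  V_1 = 7.828 V, V_2 = 7.809 V, V_3 = 7.808 V, V_4 = 7.745 V
  V_5 = 7.705 V, V_6 = 6.664 V
Power in each resistor, P = (ΔV)²/R:
  P_R1 = (24 - 7.828)²/270 = 0.9687 W
  P_R2 = (7.828 - 7.809)²/4.7 = 0.00007648 W
  P_R3 = (7.809 - 7.808)²/2.4 = 0.0000001129 W
  P_R4 = (7.745 - 7.705)²/3 = 0.0005504 W
  P_R5 = (7.705 - 6.664)²/15 = 0.07226 W
  P_R6 = (6.664 - 0)²/91 = 0.488 W
  P_R7 = (24 - 7.745)²/1200 = 0.2202 W
  P_R8 = (7.828 - 7.705)²/2.2 = 0.006866 W
  P_R9 = (7.809 - 6.664)²/300 = 0.004371 W
  P_R10 = (7.808 - 0)²/36000 = 0.001694 W
P_total = P_R1 + P_R2 + P_R3 + P_R4 + P_R5 + P_R6 + P_R7 + P_R8 + P_R9 + P_R10 = 1.763 W

Final answer: 1.763 W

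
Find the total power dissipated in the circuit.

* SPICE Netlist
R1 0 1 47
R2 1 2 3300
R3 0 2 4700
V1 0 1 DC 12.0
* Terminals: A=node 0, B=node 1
Nodal analysis, taking node 1 as the 0 V reference.
Source V1 fixes V_0 = 12 V.
KCL at each unknown node (sum of currents leaving = 0; resistances in Ω):
  Node 2: (V_2 - 0)/3300 + (V_2 - 12)/4700 = 0
Collecting terms: 0.0005158 × V_2 = 0.002553  =>  V_2 = 4.95 V
Power in each resistor, P = (ΔV)²/R:
  P_R1 = (12 - 0)²/47 = 3.064 W
  P_R2 = (0 - 4.95)²/3300 = 0.007425 W
  P_R3 = (12 - 4.95)²/4700 = 0.01057 W
P_total = P_R1 + P_R2 + P_R3 = 3.082 W

Final answer: 3.082 W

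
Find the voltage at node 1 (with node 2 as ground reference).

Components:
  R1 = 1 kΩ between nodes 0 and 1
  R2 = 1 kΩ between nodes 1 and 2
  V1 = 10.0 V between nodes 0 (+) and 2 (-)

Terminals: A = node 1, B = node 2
Nodal analysis, taking node 2 as the 0 V reference.
Source V1 fixes V_0 = 10 V.
KCL at each unknown node (sum of currents leaving = 0; resistances in Ω):
  Node 1: (V_1 - 10)/1000 + (V_1 - 0)/1000 = 0
Collecting terms: 0.002 × V_1 = 0.01  =>  V_1 = 5 V
The requested potential is V_1 = 5 V.

Final answer: V_1 = 5 V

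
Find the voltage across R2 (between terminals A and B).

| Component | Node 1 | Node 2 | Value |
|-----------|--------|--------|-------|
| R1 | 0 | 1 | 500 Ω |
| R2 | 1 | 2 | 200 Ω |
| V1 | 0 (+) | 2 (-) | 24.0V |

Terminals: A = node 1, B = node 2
R1 and R2 are in series across V1 (node 0 → node 1 → node 2), and the output A–B is taken across R2, so this is a voltage divider.
Series current: I = V1/(R1 + R2) = 24/(500 + 200) = 24/700 = 0.03429 A
V_R2 = I × R2 = V1 × R2/(R1 + R2) = 24 × 200/700 = 6.857 V

Final answer: 6.857 V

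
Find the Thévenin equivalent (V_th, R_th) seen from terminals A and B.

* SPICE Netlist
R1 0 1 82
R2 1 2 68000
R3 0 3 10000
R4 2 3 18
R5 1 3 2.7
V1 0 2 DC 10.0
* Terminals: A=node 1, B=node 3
Step 1 — V_th is the open-circuit voltage V_A - V_B (nothing connected across the terminals).
Nodal analysis, taking node 2 as the 0 V reference.
Source V1 fixes V_0 = 10 V.
KCL at each unknown node (sum of currents leaving = 0; resistances in Ω):
  Node 1: (V_1 - 10)/82 + (V_1 - 0)/68000 + (V_1 - V_3)/2.7 = 0
  Node 3: (V_3 - 10)/10000 + (V_3 - 0)/18 + (V_3 - V_1)/2.7 = 0
Collecting terms (coefficients in siemens):
  0.3826·V_1 - 0.3704·V_3 = 0.122
  0.426·V_3 - 0.3704·V_1 = 0.001
Determinant D = (0.3826)(0.426) - (-0.3704)(-0.3704) = 0.02581
V_1 = [(0.122)(0.426) - (-0.3704)(0.001)]/D = 2.027 V
V_3 = [(0.3826)(0.001) - (0.122)(-0.3704)]/D = 1.764 V
V_th = V_1 - V_3 = 2.027 - 1.764 = 0.2624 V
Step 2 — R_th: zero the source — replace V1 by a short circuit (node 2 merges into node 0) — and find the resistance seen between A (node 1) and B (node 3).
Reduce the network between node 1 (A) and node 3 (B) by series/parallel combination:
  Rp1 = R1 ‖ R2 (parallel, both between nodes 0 and 1) = 1/(1/82 + 1/68000) = 81.9 Ω
  Rp2 = R3 ‖ R4 (parallel, both between nodes 0 and 3) = 1/(1/10000 + 1/18) = 17.97 Ω
  Rs1 = Rp1 + Rp2 (series, joined only at node 0) = 81.9 + 17.97 = 99.87 Ω
  Rp3 = R5 ‖ Rs1 (parallel, both between nodes 1 and 3) = 1/(1/2.7 + 1/99.87) = 2.629 Ω
R_th = 2.629 Ω

Final answer: V_th = 0.2624 V, R_th = 2.629 Ω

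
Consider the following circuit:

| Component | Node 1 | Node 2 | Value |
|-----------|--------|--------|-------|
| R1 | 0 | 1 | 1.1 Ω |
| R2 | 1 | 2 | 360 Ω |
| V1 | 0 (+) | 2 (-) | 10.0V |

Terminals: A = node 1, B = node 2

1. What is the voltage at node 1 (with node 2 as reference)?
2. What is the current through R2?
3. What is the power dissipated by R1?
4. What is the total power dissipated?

Nodal analysis, taking node 2 as the 0 V reference.
Source V1 fixes V_0 = 10 V.
KCL at each unknown node (sum of currents leaving = 0; resistances in Ω):
  Node 1: (V_1 - 10)/1.1 + (V_1 - 0)/360 = 0
Collecting terms: 0.9119 × V_1 = 9.091  =>  V_1 = 9.97 V
Part 1:
  Read off the nodal solution: V_1 = 9.97 V
Part 2:
  I_R2 = (V_1 - V_2)/R2 = (9.97 - 0)/360 = 0.02769 A
  Magnitude: I_R2 = 0.02769 A
Part 3:
  I_R1 = (V_0 - V_1)/R1 = (10 - 9.97)/1.1 = 0.02769 A
  P_R1 = I_R1² × R1 = (0.02769)² × 1.1 = 0.0008436 W
Part 4:
  Power in each resistor, P = (ΔV)²/R:
    P_R1 = (10 - 9.97)²/1.1 = 0.0008436 W
    P_R2 = (9.97 - 0)²/360 = 0.2761 W
  P_total = P_R1 + P_R2 = 0.2769 W

Final answers:
1. V_1 = 9.97 V
2. I_R2 = 0.02769 A
3. P_R1 = 0.0008436 W
4. P_total = 0.2769 W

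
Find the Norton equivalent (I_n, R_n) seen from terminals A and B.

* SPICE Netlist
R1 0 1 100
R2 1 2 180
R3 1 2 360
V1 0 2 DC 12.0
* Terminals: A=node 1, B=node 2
Find the Thévenin equivalent first; then I_n = V_th/R_th and R_n = R_th.
Step 1 — V_th is the open-circuit voltage V_A - V_B (nothing connected across the terminals).
Nodal analysis, taking node 2 as the 0 V reference.
Source V1 fixes V_0 = 12 V.
KCL at each unknown node (sum of currents leaving = 0; resistances in Ω):
  Node 1: (V_1 - 12)/100 + (V_1 - 0)/180 + (V_1 - 0)/360 = 0
Collecting terms: 0.01833 × V_1 = 0.12  =>  V_1 = 6.545 V
V_th = V_1 - V_2 = 6.545 - 0 = 6.545 V
Step 2 — R_th: zero the source — replace V1 by a short circuit (node 2 merges into node 0) — and find the resistance seen between A (node 1) and B (node 0).
Reduce the network between node 1 (A) and node 0 (B) by series/parallel combination:
  Rp1 = R1 ‖ R2 ‖ R3 (parallel, all between nodes 0 and 1) = 1/(1/100 + 1/180 + 1/360) = 54.55 Ω
R_th = 54.55 Ω
I_n = V_th/R_th = 6.545/54.55 = 0.12 A, and R_n = R_th = 54.55 Ω

Final answer: I_n = 0.12 A, R_n = 54.55 Ω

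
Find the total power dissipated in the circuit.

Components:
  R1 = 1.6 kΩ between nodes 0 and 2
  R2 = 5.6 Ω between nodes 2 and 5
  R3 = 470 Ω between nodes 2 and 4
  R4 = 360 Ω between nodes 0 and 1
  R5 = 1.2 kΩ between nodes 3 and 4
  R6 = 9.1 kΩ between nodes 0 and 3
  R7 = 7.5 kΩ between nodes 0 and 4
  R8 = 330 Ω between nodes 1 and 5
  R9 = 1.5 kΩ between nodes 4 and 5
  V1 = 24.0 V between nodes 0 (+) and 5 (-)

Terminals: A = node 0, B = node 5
Nodal analysis, taking node 5 as the 0 V reference.
Source V1 fixes V_0 = 24 V.
KCL at each unknown node (sum of currents leaving = 0; resistances in Ω):
  Node 1: (V_1 - 24)/360 + (V_1 - 0)/330 = 0
  Node 2: (V_2 - 24)/1600 + (V_2 - 0)/5.6 + (V_2 - V_4)/470 = 0
  Node 3: (V_3 - V_4)/1200 + (V_3 - 24)/9100 = 0
  Node 4: (V_4 - V_2)/470 + (V_4 - V_3)/1200 + (V_4 - 24)/7500 + (V_4 - 0)/1500 = 0
Collecting terms (coefficients in siemens):
  0.005808·V_1 = 0.06667
  0.1813·V_2 - 0.002128·V_4 = 0.015
  0.0009432·V_3 - 0.0008333·V_4 = 0.002637
  0.003761·V_4 - 0.002128·V_2 - 0.0008333·V_3 = 0.0032
Solving these 4 simultaneous equations (Gaussian elimination) gives:
  V_1 = 11.48 V, V_2 = 0.105 V, V_3 = 4.477 V, V_4 = 1.902 V
Power in each resistor, P = (ΔV)²/R:
  P_R1 = (24 - 0.105)²/1600 = 0.3569 W
  P_R2 = (0.105 - 0)²/5.6 = 0.00197 W
  P_R3 = (0.105 - 1.902)²/470 = 0.006872 W
  P_R4 = (24 - 11.48)²/360 = 0.4355 W
  P_R5 = (4.477 - 1.902)²/1200 = 0.005523 W
  P_R6 = (24 - 4.477)²/9100 = 0.04189 W
  P_R7 = (24 - 1.902)²/7500 = 0.06511 W
  P_R8 = (11.48 - 0)²/330 = 0.3992 W
  P_R9 = (1.902 - 0)²/1500 = 0.002412 W
P_total = P_R1 + P_R2 + P_R3 + P_R4 + P_R5 + P_R6 + P_R7 + P_R8 + P_R9 = 1.315 W

Final answer: 1.315 W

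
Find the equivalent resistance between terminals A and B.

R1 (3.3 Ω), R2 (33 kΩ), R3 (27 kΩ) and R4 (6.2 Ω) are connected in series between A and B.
Reduce the network between node 0 (A) and node 4 (B) by series/parallel combination:
  Rs1 = R1 + R2 (series, joined only at node 1) = 3.3 + 33000 = 33000 Ω
  Rs2 = R3 + Rs1 (series, joined only at node 2) = 27000 + 33000 = 60000 Ω
  Rs3 = R4 + Rs2 (series, joined only at node 3) = 6.2 + 60000 = 60010 Ω
R_eq = 60.01 kΩ

Final answer: 60.01 kΩ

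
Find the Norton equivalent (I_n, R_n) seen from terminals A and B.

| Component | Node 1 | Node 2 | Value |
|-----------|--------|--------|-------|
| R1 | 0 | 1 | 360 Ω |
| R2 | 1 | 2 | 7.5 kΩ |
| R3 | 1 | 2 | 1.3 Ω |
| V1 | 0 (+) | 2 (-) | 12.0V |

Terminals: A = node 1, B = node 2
Find the Thévenin equivalent first; then I_n = V_th/R_th and R_n = R_th.
Step 1 — V_th is the open-circuit voltage V_A - V_B (nothing connected across the terminals).
Nodal analysis, taking node 2 as the 0 V reference.
Source V1 fixes V_0 = 12 V.
KCL at each unknown node (sum of currents leaving = 0; resistances in Ω):
  Node 1: (V_1 - 12)/360 + (V_1 - 0)/7500 + (V_1 - 0)/1.3 = 0
Collecting terms: 0.7721 × V_1 = 0.03333  =>  V_1 = 0.04317 V
V_th = V_1 - V_2 = 0.04317 - 0 = 0.04317 V
Step 2 — R_th: zero the source — replace V1 by a short circuit (node 2 merges into node 0) — and find the resistance seen between A (node 1) and B (node 0).
Reduce the network between node 1 (A) and node 0 (B) by series/parallel combination:
  Rp1 = R1 ‖ R2 ‖ R3 (parallel, all between nodes 0 and 1) = 1/(1/360 + 1/7500 + 1/1.3) = 1.295 Ω
R_th = 1.295 Ω
I_n = V_th/R_th = 0.04317/1.295 = 0.03333 A, and R_n = R_th = 1.295 Ω

Final answer: I_n = 0.03333 A, R_n = 1.295 Ω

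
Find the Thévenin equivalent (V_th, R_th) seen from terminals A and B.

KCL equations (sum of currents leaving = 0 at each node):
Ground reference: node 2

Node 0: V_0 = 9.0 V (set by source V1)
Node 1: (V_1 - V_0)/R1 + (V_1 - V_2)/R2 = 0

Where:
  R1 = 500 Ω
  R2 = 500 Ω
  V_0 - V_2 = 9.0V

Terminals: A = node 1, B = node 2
Step 1 — V_th is the open-circuit voltage V_A - V_B (nothing connected across the terminals).
Nodal analysis, taking node 2 as the 0 V reference.
Source V1 fixes V_0 = 9 V.
KCL at each unknown node (sum of currents leaving = 0; resistances in Ω):
  Node 1: (V_1 - 9)/500 + (V_1 - 0)/500 = 0
Collecting terms: 0.004 × V_1 = 0.018  =>  V_1 = 4.5 V
V_th = V_1 - V_2 = 4.5 - 0 = 4.5 V
Step 2 — R_th: zero the source — replace V1 by a short circuit (node 2 merges into node 0) — and find the resistance seen between A (node 1) and B (node 0).
Reduce the network between node 1 (A) and node 0 (B) by series/parallel combination:
  Rp1 = R1 ‖ R2 (parallel, both between nodes 0 and 1) = 1/(1/500 + 1/500) = 250 Ω
R_th = 250 Ω

Final answer: V_th = 4.5 V, R_th = 250 Ω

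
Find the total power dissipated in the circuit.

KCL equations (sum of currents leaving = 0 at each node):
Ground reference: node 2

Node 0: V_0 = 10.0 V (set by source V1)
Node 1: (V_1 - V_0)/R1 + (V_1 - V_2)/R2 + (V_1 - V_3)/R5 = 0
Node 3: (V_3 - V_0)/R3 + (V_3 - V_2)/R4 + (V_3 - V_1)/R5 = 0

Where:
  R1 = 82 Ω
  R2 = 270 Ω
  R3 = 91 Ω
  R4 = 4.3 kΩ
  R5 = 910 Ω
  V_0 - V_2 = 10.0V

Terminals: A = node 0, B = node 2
Nodal analysis, taking node 2 as the 0 V reference.
Source V1 fixes V_0 = 10 V.
KCL at each unknown node (sum of currents leaving = 0; resistances in Ω):
  Node 1: (V_1 - 10)/82 + (V_1 - 0)/270 + (V_1 - V_3)/910 = 0
  Node 3: (V_3 - 10)/91 + (V_3 - 0)/4300 + (V_3 - V_1)/910 = 0
Collecting terms (coefficients in siemens):
  0.017·V_1 - 0.001099·V_3 = 0.122
  0.01232·V_3 - 0.001099·V_1 = 0.1099
Determinant D = (0.017)(0.01232) - (-0.001099)(-0.001099) = 0.0002082
V_1 = [(0.122)(0.01232) - (-0.001099)(0.1099)]/D = 7.796 V
V_3 = [(0.017)(0.1099) - (0.122)(-0.001099)]/D = 9.615 V
Power in each resistor, P = (ΔV)²/R:
  P_R1 = (10 - 7.796)²/82 = 0.05923 W
  P_R2 = (7.796 - 0)²/270 = 0.2251 W
  P_R3 = (10 - 9.615)²/91 = 0.001632 W
  P_R4 = (0 - 9.615)²/4300 = 0.0215 W
  P_R5 = (7.796 - 9.615)²/910 = 0.003634 W
P_total = P_R1 + P_R2 + P_R3 + P_R4 + P_R5 = 0.3111 W

Final answer: 0.3111 W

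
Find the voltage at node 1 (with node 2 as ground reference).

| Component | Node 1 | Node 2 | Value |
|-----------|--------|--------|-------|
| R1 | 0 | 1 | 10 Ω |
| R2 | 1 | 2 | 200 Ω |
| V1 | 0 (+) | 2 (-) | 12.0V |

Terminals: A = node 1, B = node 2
Nodal analysis, taking node 2 as the 0 V reference.
Source V1 fixes V_0 = 12 V.
KCL at each unknown node (sum of currents leaving = 0; resistances in Ω):
  Node 1: (V_1 - 12)/10 + (V_1 - 0)/200 = 0
Collecting terms: 0.105 × V_1 = 1.2  =>  V_1 = 11.43 V
The requested potential is V_1 = 11.43 V.

Final answer: V_1 = 11.43 V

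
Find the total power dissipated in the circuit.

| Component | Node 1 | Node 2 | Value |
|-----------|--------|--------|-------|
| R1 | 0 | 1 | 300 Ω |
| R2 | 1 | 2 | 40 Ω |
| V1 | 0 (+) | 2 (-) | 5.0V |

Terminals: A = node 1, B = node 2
Nodal analysis, taking node 2 as the 0 V reference.
Source V1 fixes V_0 = 5 V.
KCL at each unknown node (sum of currents leaving = 0; resistances in Ω):
  Node 1: (V_1 - 5)/300 + (V_1 - 0)/40 = 0
Collecting terms: 0.02833 × V_1 = 0.01667  =>  V_1 = 0.5882 V
Power in each resistor, P = (ΔV)²/R:
  P_R1 = (5 - 0.5882)²/300 = 0.06488 W
  P_R2 = (0.5882 - 0)²/40 = 0.008651 W
P_total = P_R1 + P_R2 = 0.07353 W

Final answer: 0.07353 W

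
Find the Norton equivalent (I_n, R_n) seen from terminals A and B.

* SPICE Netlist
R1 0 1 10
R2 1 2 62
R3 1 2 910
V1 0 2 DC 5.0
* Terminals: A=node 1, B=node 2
Find the Thévenin equivalent first; then I_n = V_th/R_th and R_n = R_th.
Step 1 — V_th is the open-circuit voltage V_A - V_B (nothing connected across the terminals).
Nodal analysis, taking node 2 as the 0 V reference.
Source V1 fixes V_0 = 5 V.
KCL at each unknown node (sum of currents leaving = 0; resistances in Ω):
  Node 1: (V_1 - 5)/10 + (V_1 - 0)/62 + (V_1 - 0)/910 = 0
Collecting terms: 0.1172 × V_1 = 0.5  =>  V_1 = 4.265 V
V_th = V_1 - V_2 = 4.265 - 0 = 4.265 V
Step 2 — R_th: zero the source — replace V1 by a short circuit (node 2 merges into node 0) — and find the resistance seen between A (node 1) and B (node 0).
Reduce the network between node 1 (A) and node 0 (B) by series/parallel combination:
  Rp1 = R1 ‖ R2 ‖ R3 (parallel, all between nodes 0 and 1) = 1/(1/10 + 1/62 + 1/910) = 8.53 Ω
R_th = 8.53 Ω
I_n = V_th/R_th = 4.265/8.53 = 0.5 A, and R_n = R_th = 8.53 Ω

Final answer: I_n = 0.5 A, R_n = 8.53 Ω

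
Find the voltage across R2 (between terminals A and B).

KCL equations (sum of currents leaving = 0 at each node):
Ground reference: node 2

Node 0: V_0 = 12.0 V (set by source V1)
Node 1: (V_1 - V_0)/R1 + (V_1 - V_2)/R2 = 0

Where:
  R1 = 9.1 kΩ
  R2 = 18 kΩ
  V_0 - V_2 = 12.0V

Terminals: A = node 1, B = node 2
R1 and R2 are in series across V1 (node 0 → node 1 → node 2), and the output A–B is taken across R2, so this is a voltage divider.
Series current: I = V1/(R1 + R2) = 12/(9100 + 18000) = 12/27100 = 0.0004428 A
V_R2 = I × R2 = V1 × R2/(R1 + R2) = 12 × 18000/27100 = 7.97 V

Final answer: 7.97 V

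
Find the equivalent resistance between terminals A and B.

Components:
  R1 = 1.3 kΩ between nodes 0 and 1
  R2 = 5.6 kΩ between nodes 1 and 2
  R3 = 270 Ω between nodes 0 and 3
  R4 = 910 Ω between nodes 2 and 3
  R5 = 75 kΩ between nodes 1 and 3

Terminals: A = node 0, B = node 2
The network is not a plain series/parallel combination. Inject a 1 A test current into terminal A (node 0) and return it from terminal B (node 2); then R_eq = V_A / (1 A).
Nodal analysis, taking node 2 as the 0 V reference.
Current source I_test pushes 1 A into node 0 and draws it out of node 2.
KCL at each unknown node (sum of currents leaving = 0; resistances in Ω):
  Node 0: (V_0 - V_1)/1300 + (V_0 - V_3)/270 - 1 = 0
  Node 1: (V_1 - V_0)/1300 + (V_1 - 0)/5600 + (V_1 - V_3)/75000 = 0
  Node 3: (V_3 - V_0)/270 + (V_3 - V_1)/75000 + (V_3 - 0)/910 = 0
Collecting terms (coefficients in siemens):
  0.004473·V_0 - 0.0007692·V_1 - 0.003704·V_3 = 1
  0.0009611·V_1 - 0.0007692·V_0 - 0.00001333·V_3 = 0
  0.004816·V_3 - 0.003704·V_0 - 0.00001333·V_1 = 0
Solving these 3 simultaneous equations (Gaussian elimination) gives:
  V_0 = 1008 V, V_1 = 817.2 V, V_3 = 777.2 V
R_eq = V_0 / 1 A = 1008 Ω = 1.008 kΩ

Final answer: 1.008 kΩ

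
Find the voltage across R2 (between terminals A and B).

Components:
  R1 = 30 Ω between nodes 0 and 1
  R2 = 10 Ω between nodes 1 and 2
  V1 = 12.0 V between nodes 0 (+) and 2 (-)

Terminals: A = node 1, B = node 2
R1 and R2 are in series across V1 (node 0 → node 1 → node 2), and the output A–B is taken across R2, so this is a voltage divider.
Series current: I = V1/(R1 + R2) = 12/(30 + 10) = 12/40 = 0.3 A
V_R2 = I × R2 = V1 × R2/(R1 + R2) = 12 × 10/40 = 3 V

Final answer: 3 V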